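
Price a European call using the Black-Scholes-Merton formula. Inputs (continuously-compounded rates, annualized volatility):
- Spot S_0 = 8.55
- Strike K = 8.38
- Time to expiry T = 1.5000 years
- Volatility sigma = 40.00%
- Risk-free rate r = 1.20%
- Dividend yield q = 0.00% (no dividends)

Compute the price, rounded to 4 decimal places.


d1 = (ln(S/K) + (r - q + 0.5*sigma^2) * T) / (sigma * sqrt(T)) = 0.32268632
d2 = d1 - sigma * sqrt(T) = -0.16721162
exp(-rT) = 0.98216103; exp(-qT) = 1.00000000
C = S_0 * exp(-qT) * N(d1) - K * exp(-rT) * N(d2)
N(d1) = 0.62653360; N(d2) = 0.43360177
C = 8.5500 * 1.00000000 * 0.62653360 - 8.3800 * 0.98216103 * 0.43360177 = 1.7881

Answer: Price = 1.7881


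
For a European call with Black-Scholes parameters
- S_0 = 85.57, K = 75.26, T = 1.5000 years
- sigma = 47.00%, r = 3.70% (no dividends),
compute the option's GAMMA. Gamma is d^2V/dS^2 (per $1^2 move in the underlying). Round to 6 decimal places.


Answer: Gamma = 0.006735

Derivation:
d1 = 0.6072666728; d2 = 0.0316365833
phi(d1) = 0.3317661455; exp(-qT) = 1.0000000000; exp(-rT) = 0.9460120237
Gamma = exp(-qT) * phi(d1) / (S * sigma * sqrt(T)) = 1.0000000000 * 0.3317661455 / (85.5700 * 0.4700 * 1.2247448714) = 0.006735


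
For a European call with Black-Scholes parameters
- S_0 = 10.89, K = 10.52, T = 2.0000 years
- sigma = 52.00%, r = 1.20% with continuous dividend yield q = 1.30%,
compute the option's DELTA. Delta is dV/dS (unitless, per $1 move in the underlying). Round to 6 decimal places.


d1 = 0.4119804404; d2 = -0.3234106121
phi(d1) = 0.3664832450; exp(-qT) = 0.9743350896; exp(-rT) = 0.9762857098
N(d1) = 0.6598231201
Delta = exp(-qT) * N(d1) = 0.9743350896 * 0.6598231201 = 0.642889

Answer: Delta = 0.642889


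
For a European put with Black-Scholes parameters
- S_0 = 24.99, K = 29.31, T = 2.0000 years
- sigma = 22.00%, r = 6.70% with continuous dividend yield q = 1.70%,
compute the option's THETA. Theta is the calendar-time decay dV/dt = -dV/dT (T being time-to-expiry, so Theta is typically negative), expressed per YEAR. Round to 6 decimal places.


d1 = -0.0355257193; d2 = -0.3466527030
phi(d1) = 0.3986906119; exp(-qT) = 0.9665715046; exp(-rT) = 0.8745900646
Theta = -S*exp(-qT)*phi(d1)*sigma/(2*sqrt(T)) + r*K*exp(-rT)*N(-d2) - q*S*exp(-qT)*N(-d1)
N(-d1) = 0.5141697308; N(-d2) = 0.6355738766; sqrt(T) = 1.4142135624
Term 1 = -24.9900 * 0.9665715046 * 0.3986906119 * 0.2200 / (2 * 1.4142135624) = -0.7490554019
Term 2 = 0.0670 * 29.3100 * 0.8745900646 * 0.6355738766 = 1.0915941487
Term 3 = -0.0170 * 24.9900 * 0.9665715046 * 0.5141697308 = -0.2111327825
Theta = -0.7490554019 + (1.0915941487) + (-0.2111327825) = 0.131406

Answer: Theta = 0.131406


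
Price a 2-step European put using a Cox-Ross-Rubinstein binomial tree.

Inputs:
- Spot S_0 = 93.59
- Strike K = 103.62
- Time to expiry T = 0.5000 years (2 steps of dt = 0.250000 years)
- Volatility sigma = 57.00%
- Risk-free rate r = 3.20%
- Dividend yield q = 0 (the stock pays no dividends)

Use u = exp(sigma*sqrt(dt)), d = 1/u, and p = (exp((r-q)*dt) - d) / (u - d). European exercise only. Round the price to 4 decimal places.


Answer: Price = V(0,0) = 20.3419

Derivation:
dt = T/N = 0.250000
u = exp(sigma*sqrt(dt)) = 1.329762; d = 1/u = 0.752014
p = (exp((r-q)*dt) - d) / (u - d) = 0.443131
Discount per step: exp(-r*dt) = 0.992032
Stock lattice S(k, i) with i counting down-moves:
  k=0: S(0,0) = 93.5900
  k=1: S(1,0) = 124.4524; S(1,1) = 70.3810
  k=2: S(2,0) = 165.4921; S(2,1) = 93.5900; S(2,2) = 52.9275
Terminal payoffs V(N, i) = max(K - S_T, 0):
  V(2,0) = 0.000000; V(2,1) = 10.030000; V(2,2) = 50.692474
Backward induction: V(k, i) = exp(-r*dt) * [p * V(k+1, i) + (1-p) * V(k+1, i+1)].
  V(1,0) = exp(-r*dt) * [p*0.000000 + (1-p)*10.030000] = 5.540893
  V(1,1) = exp(-r*dt) * [p*10.030000 + (1-p)*50.692474] = 32.413333
  V(0,0) = exp(-r*dt) * [p*5.540893 + (1-p)*32.413333] = 20.341939


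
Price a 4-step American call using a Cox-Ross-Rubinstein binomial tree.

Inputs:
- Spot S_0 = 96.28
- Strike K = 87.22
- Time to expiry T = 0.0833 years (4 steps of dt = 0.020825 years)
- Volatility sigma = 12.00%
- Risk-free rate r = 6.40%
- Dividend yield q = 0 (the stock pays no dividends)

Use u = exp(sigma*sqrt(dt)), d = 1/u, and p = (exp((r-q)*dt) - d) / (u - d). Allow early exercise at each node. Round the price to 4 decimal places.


Answer: Price = V(0,0) = 9.5237

Derivation:
dt = T/N = 0.020825
u = exp(sigma*sqrt(dt)) = 1.017468; d = 1/u = 0.982832
p = (exp((r-q)*dt) - d) / (u - d) = 0.534177
Discount per step: exp(-r*dt) = 0.998668
Stock lattice S(k, i) with i counting down-moves:
  k=0: S(0,0) = 96.2800
  k=1: S(1,0) = 97.9618; S(1,1) = 94.6271
  k=2: S(2,0) = 99.6730; S(2,1) = 96.2800; S(2,2) = 93.0025
  k=3: S(3,0) = 101.4141; S(3,1) = 97.9618; S(3,2) = 94.6271; S(3,3) = 91.4059
  k=4: S(4,0) = 103.1855; S(4,1) = 99.6730; S(4,2) = 96.2800; S(4,3) = 93.0025; S(4,4) = 89.8366
Terminal payoffs V(N, i) = max(S_T - K, 0):
  V(4,0) = 15.965546; V(4,1) = 12.452987; V(4,2) = 9.060000; V(4,3) = 5.782514; V(4,4) = 2.616598
Backward induction: V(k, i) = exp(-r*dt) * [p * V(k+1, i) + (1-p) * V(k+1, i+1)]; then take max(V_cont, immediate exercise) for American.
  V(3,0) = exp(-r*dt) * [p*15.965546 + (1-p)*12.452987] = 14.310230; exercise = 14.194060; V(3,0) = max -> 14.310230
  V(3,1) = exp(-r*dt) * [p*12.452987 + (1-p)*9.060000] = 10.857974; exercise = 10.741805; V(3,1) = max -> 10.857974
  V(3,2) = exp(-r*dt) * [p*9.060000 + (1-p)*5.782514] = 7.523238; exercise = 7.407068; V(3,2) = max -> 7.523238
  V(3,3) = exp(-r*dt) * [p*5.782514 + (1-p)*2.616598] = 4.302019; exercise = 4.185850; V(3,3) = max -> 4.302019
  V(2,0) = exp(-r*dt) * [p*14.310230 + (1-p)*10.857974] = 12.685171; exercise = 12.452987; V(2,0) = max -> 12.685171
  V(2,1) = exp(-r*dt) * [p*10.857974 + (1-p)*7.523238] = 9.292184; exercise = 9.060000; V(2,1) = max -> 9.292184
  V(2,2) = exp(-r*dt) * [p*7.523238 + (1-p)*4.302019] = 6.014698; exercise = 5.782514; V(2,2) = max -> 6.014698
  V(1,0) = exp(-r*dt) * [p*12.685171 + (1-p)*9.292184] = 11.089849; exercise = 10.741805; V(1,0) = max -> 11.089849
  V(1,1) = exp(-r*dt) * [p*9.292184 + (1-p)*6.014698] = 7.755112; exercise = 7.407068; V(1,1) = max -> 7.755112
  V(0,0) = exp(-r*dt) * [p*11.089849 + (1-p)*7.755112] = 9.523750; exercise = 9.060000; V(0,0) = max -> 9.523750


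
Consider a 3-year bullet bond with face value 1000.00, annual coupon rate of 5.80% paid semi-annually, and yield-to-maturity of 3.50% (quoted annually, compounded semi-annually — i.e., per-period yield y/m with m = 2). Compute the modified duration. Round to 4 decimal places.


Coupon per period c = face * coupon_rate / m = 29.000000
Periods per year m = 2; per-period yield y/m = 0.017500
Number of cashflows N = 6
Cashflows (t years, CF_t, discount factor 1/(1+y/m)^(m*t), PV):
  t = 0.5000: CF_t = 29.000000, DF = 0.982801, PV = 28.501229
  t = 1.0000: CF_t = 29.000000, DF = 0.965898, PV = 28.011035
  t = 1.5000: CF_t = 29.000000, DF = 0.949285, PV = 27.529273
  t = 2.0000: CF_t = 29.000000, DF = 0.932959, PV = 27.055797
  t = 2.5000: CF_t = 29.000000, DF = 0.916913, PV = 26.590464
  t = 3.0000: CF_t = 1029.000000, DF = 0.901143, PV = 927.275675
Price P = sum_t PV_t = 1064.963473
First compute Macaulay numerator sum_t t * PV_t:
  t * PV_t at t = 0.5000: 14.250614
  t * PV_t at t = 1.0000: 28.011035
  t * PV_t at t = 1.5000: 41.293910
  t * PV_t at t = 2.0000: 54.111593
  t * PV_t at t = 2.5000: 66.476159
  t * PV_t at t = 3.0000: 2781.827026
Macaulay duration D = 2985.970338 / 1064.963473 = 2.803824
Modified duration = D / (1 + y/m) = 2.803824 / (1 + 0.017500) = 2.755601

Answer: Modified duration = 2.7556


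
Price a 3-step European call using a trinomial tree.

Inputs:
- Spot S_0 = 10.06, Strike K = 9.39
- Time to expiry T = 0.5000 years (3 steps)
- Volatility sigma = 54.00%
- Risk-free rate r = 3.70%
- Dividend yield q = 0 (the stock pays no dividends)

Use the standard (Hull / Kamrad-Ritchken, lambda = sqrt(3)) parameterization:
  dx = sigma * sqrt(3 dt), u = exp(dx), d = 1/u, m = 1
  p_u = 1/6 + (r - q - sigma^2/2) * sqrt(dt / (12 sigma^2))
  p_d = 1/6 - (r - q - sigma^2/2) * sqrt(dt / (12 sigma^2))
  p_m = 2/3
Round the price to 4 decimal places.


dt = T/N = 0.166667; dx = sigma*sqrt(3*dt) = 0.381838
u = exp(dx) = 1.464974; d = 1/u = 0.682606
p_u = 0.142922, p_m = 0.666667, p_d = 0.190411
Discount per step: exp(-r*dt) = 0.993852
Stock lattice S(k, j) with j the centered position index:
  k=0: S(0,+0) = 10.0600
  k=1: S(1,-1) = 6.8670; S(1,+0) = 10.0600; S(1,+1) = 14.7376
  k=2: S(2,-2) = 4.6875; S(2,-1) = 6.8670; S(2,+0) = 10.0600; S(2,+1) = 14.7376; S(2,+2) = 21.5903
  k=3: S(3,-3) = 3.1997; S(3,-2) = 4.6875; S(3,-1) = 6.8670; S(3,+0) = 10.0600; S(3,+1) = 14.7376; S(3,+2) = 21.5903; S(3,+3) = 31.6292
Terminal payoffs V(N, j) = max(S_T - K, 0):
  V(3,-3) = 0.000000; V(3,-2) = 0.000000; V(3,-1) = 0.000000; V(3,+0) = 0.670000; V(3,+1) = 5.347641; V(3,+2) = 12.200264; V(3,+3) = 22.239181
Backward induction: V(k, j) = exp(-r*dt) * [p_u * V(k+1, j+1) + p_m * V(k+1, j) + p_d * V(k+1, j-1)]
  V(2,-2) = exp(-r*dt) * [p_u*0.000000 + p_m*0.000000 + p_d*0.000000] = 0.000000
  V(2,-1) = exp(-r*dt) * [p_u*0.670000 + p_m*0.000000 + p_d*0.000000] = 0.095169
  V(2,+0) = exp(-r*dt) * [p_u*5.347641 + p_m*0.670000 + p_d*0.000000] = 1.203517
  V(2,+1) = exp(-r*dt) * [p_u*12.200264 + p_m*5.347641 + p_d*0.670000] = 5.402933
  V(2,+2) = exp(-r*dt) * [p_u*22.239181 + p_m*12.200264 + p_d*5.347641] = 12.254424
  V(1,-1) = exp(-r*dt) * [p_u*1.203517 + p_m*0.095169 + p_d*0.000000] = 0.234007
  V(1,+0) = exp(-r*dt) * [p_u*5.402933 + p_m*1.203517 + p_d*0.095169] = 1.582872
  V(1,+1) = exp(-r*dt) * [p_u*12.254424 + p_m*5.402933 + p_d*1.203517] = 5.548224
  V(0,+0) = exp(-r*dt) * [p_u*5.548224 + p_m*1.582872 + p_d*0.234007] = 1.881132

Answer: Price = V(0,0) = 1.8811


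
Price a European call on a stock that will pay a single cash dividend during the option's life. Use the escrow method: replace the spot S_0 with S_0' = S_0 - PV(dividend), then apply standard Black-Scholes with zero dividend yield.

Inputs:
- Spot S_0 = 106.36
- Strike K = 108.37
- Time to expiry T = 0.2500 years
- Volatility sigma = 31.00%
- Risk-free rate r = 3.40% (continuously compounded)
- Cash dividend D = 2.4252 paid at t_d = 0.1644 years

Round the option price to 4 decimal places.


PV(D) = D * exp(-r * t_d) = 2.4252 * 0.99442599 = 2.41168192
S_0' = S_0 - PV(D) = 106.3600 - 2.41168192 = 103.94831808
d1 = (ln(S_0'/K) + (r + sigma^2/2)*T) / (sigma*sqrt(T)) = -0.13641912
d2 = d1 - sigma*sqrt(T) = -0.29141912
exp(-rT) = 0.99153602
N(d1) = 0.44574498; N(d2) = 0.38536540
C = S_0' * N(d1) - K * exp(-rT) * N(d2) = 103.94831808 * 0.44574498 - 108.3700 * 0.99153602 * 0.38536540 = 4.9259

Answer: Price = 4.9259


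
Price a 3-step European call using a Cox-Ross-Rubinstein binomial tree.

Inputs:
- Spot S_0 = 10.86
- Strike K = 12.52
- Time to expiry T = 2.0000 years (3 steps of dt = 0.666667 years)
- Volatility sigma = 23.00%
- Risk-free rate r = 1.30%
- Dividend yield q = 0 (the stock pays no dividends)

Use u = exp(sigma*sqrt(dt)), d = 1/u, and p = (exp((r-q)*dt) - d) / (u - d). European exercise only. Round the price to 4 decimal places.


Answer: Price = V(0,0) = 0.8926

Derivation:
dt = T/N = 0.666667
u = exp(sigma*sqrt(dt)) = 1.206585; d = 1/u = 0.828785
p = (exp((r-q)*dt) - d) / (u - d) = 0.476228
Discount per step: exp(-r*dt) = 0.991371
Stock lattice S(k, i) with i counting down-moves:
  k=0: S(0,0) = 10.8600
  k=1: S(1,0) = 13.1035; S(1,1) = 9.0006
  k=2: S(2,0) = 15.8105; S(2,1) = 10.8600; S(2,2) = 7.4596
  k=3: S(3,0) = 19.0767; S(3,1) = 13.1035; S(3,2) = 9.0006; S(3,3) = 6.1824
Terminal payoffs V(N, i) = max(S_T - K, 0):
  V(3,0) = 6.556724; V(3,1) = 0.583515; V(3,2) = 0.000000; V(3,3) = 0.000000
Backward induction: V(k, i) = exp(-r*dt) * [p * V(k+1, i) + (1-p) * V(k+1, i+1)].
  V(2,0) = exp(-r*dt) * [p*6.556724 + (1-p)*0.583515] = 3.398545
  V(2,1) = exp(-r*dt) * [p*0.583515 + (1-p)*0.000000] = 0.275489
  V(2,2) = exp(-r*dt) * [p*0.000000 + (1-p)*0.000000] = 0.000000
  V(1,0) = exp(-r*dt) * [p*3.398545 + (1-p)*0.275489] = 1.747566
  V(1,1) = exp(-r*dt) * [p*0.275489 + (1-p)*0.000000] = 0.130063
  V(0,0) = exp(-r*dt) * [p*1.747566 + (1-p)*0.130063] = 0.892595


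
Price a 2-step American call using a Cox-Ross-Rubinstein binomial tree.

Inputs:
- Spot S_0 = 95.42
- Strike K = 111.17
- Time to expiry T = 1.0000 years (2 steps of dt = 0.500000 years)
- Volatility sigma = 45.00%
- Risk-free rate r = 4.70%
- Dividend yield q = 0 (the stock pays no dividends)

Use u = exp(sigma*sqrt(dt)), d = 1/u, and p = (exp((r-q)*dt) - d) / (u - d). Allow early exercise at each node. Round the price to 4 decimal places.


dt = T/N = 0.500000
u = exp(sigma*sqrt(dt)) = 1.374648; d = 1/u = 0.727459
p = (exp((r-q)*dt) - d) / (u - d) = 0.457856
Discount per step: exp(-r*dt) = 0.976774
Stock lattice S(k, i) with i counting down-moves:
  k=0: S(0,0) = 95.4200
  k=1: S(1,0) = 131.1690; S(1,1) = 69.4141
  k=2: S(2,0) = 180.3112; S(2,1) = 95.4200; S(2,2) = 50.4959
Terminal payoffs V(N, i) = max(S_T - K, 0):
  V(2,0) = 69.141210; V(2,1) = 0.000000; V(2,2) = 0.000000
Backward induction: V(k, i) = exp(-r*dt) * [p * V(k+1, i) + (1-p) * V(k+1, i+1)]; then take max(V_cont, immediate exercise) for American.
  V(1,0) = exp(-r*dt) * [p*69.141210 + (1-p)*0.000000] = 30.921445; exercise = 19.998958; V(1,0) = max -> 30.921445
  V(1,1) = exp(-r*dt) * [p*0.000000 + (1-p)*0.000000] = 0.000000; exercise = 0.000000; V(1,1) = max -> 0.000000
  V(0,0) = exp(-r*dt) * [p*30.921445 + (1-p)*0.000000] = 13.828739; exercise = 0.000000; V(0,0) = max -> 13.828739

Answer: Price = V(0,0) = 13.8287


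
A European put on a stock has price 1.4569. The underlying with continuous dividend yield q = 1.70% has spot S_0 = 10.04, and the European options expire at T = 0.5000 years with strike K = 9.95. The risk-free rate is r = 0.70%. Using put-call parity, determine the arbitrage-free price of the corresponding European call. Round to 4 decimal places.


Put-call parity: C - P = S_0 * exp(-qT) - K * exp(-rT).
S_0 * exp(-qT) = 10.0400 * 0.99153602 = 9.95502167
K * exp(-rT) = 9.9500 * 0.99650612 = 9.91523587
C = P + S*exp(-qT) - K*exp(-rT)
C = 1.4569 + 9.95502167 - 9.91523587 = 1.4967

Answer: Call price = 1.4967


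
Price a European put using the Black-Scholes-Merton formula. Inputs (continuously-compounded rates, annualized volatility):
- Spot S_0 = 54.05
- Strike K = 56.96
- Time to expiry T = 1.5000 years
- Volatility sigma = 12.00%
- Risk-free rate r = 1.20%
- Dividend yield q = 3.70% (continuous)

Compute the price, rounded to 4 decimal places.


Answer: Price = 6.1103

Derivation:
d1 = (ln(S/K) + (r - q + 0.5*sigma^2) * T) / (sigma * sqrt(T)) = -0.53847761
d2 = d1 - sigma * sqrt(T) = -0.68544700
exp(-rT) = 0.98216103; exp(-qT) = 0.94601202
P = K * exp(-rT) * N(-d2) - S_0 * exp(-qT) * N(-d1)
N(-d1) = 0.70487632; N(-d2) = 0.75346905
P = 56.9600 * 0.98216103 * 0.75346905 - 54.0500 * 0.94601202 * 0.70487632 = 6.1103


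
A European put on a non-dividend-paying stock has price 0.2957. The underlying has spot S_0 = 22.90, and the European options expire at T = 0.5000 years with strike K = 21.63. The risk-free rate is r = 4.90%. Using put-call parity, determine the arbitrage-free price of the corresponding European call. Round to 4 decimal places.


Put-call parity: C - P = S_0 * exp(-qT) - K * exp(-rT).
S_0 * exp(-qT) = 22.9000 * 1.00000000 = 22.90000000
K * exp(-rT) = 21.6300 * 0.97579769 = 21.10650401
C = P + S*exp(-qT) - K*exp(-rT)
C = 0.2957 + 22.90000000 - 21.10650401 = 2.0892

Answer: Call price = 2.0892


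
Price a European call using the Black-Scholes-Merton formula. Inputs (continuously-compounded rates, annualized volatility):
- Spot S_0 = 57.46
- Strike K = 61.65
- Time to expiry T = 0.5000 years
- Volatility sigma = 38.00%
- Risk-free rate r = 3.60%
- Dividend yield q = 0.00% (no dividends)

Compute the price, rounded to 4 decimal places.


Answer: Price = 4.8797

Derivation:
d1 = (ln(S/K) + (r - q + 0.5*sigma^2) * T) / (sigma * sqrt(T)) = -0.06060343
d2 = d1 - sigma * sqrt(T) = -0.32930400
exp(-rT) = 0.98216103; exp(-qT) = 1.00000000
C = S_0 * exp(-qT) * N(d1) - K * exp(-rT) * N(d2)
N(d1) = 0.47583752; N(d2) = 0.37096296
C = 57.4600 * 1.00000000 * 0.47583752 - 61.6500 * 0.98216103 * 0.37096296 = 4.8797


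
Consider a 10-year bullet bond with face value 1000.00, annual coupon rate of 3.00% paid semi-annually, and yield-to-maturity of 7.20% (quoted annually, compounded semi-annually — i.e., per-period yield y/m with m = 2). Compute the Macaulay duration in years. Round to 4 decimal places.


Answer: Macaulay duration = 8.4000 years

Derivation:
Coupon per period c = face * coupon_rate / m = 15.000000
Periods per year m = 2; per-period yield y/m = 0.036000
Number of cashflows N = 20
Cashflows (t years, CF_t, discount factor 1/(1+y/m)^(m*t), PV):
  t = 0.5000: CF_t = 15.000000, DF = 0.965251, PV = 14.478764
  t = 1.0000: CF_t = 15.000000, DF = 0.931709, PV = 13.975641
  t = 1.5000: CF_t = 15.000000, DF = 0.899333, PV = 13.490001
  t = 2.0000: CF_t = 15.000000, DF = 0.868082, PV = 13.021237
  t = 2.5000: CF_t = 15.000000, DF = 0.837917, PV = 12.568761
  t = 3.0000: CF_t = 15.000000, DF = 0.808801, PV = 12.132009
  t = 3.5000: CF_t = 15.000000, DF = 0.780696, PV = 11.710433
  t = 4.0000: CF_t = 15.000000, DF = 0.753567, PV = 11.303507
  t = 4.5000: CF_t = 15.000000, DF = 0.727381, PV = 10.910721
  t = 5.0000: CF_t = 15.000000, DF = 0.702106, PV = 10.531584
  t = 5.5000: CF_t = 15.000000, DF = 0.677708, PV = 10.165622
  t = 6.0000: CF_t = 15.000000, DF = 0.654158, PV = 9.812376
  t = 6.5000: CF_t = 15.000000, DF = 0.631427, PV = 9.471406
  t = 7.0000: CF_t = 15.000000, DF = 0.609486, PV = 9.142283
  t = 7.5000: CF_t = 15.000000, DF = 0.588307, PV = 8.824598
  t = 8.0000: CF_t = 15.000000, DF = 0.567863, PV = 8.517952
  t = 8.5000: CF_t = 15.000000, DF = 0.548131, PV = 8.221961
  t = 9.0000: CF_t = 15.000000, DF = 0.529084, PV = 7.936256
  t = 9.5000: CF_t = 15.000000, DF = 0.510699, PV = 7.660479
  t = 10.0000: CF_t = 1015.000000, DF = 0.492952, PV = 500.346578
Price P = sum_t PV_t = 704.222171
Macaulay numerator sum_t t * PV_t:
  t * PV_t at t = 0.5000: 7.239382
  t * PV_t at t = 1.0000: 13.975641
  t * PV_t at t = 1.5000: 20.235002
  t * PV_t at t = 2.0000: 26.042474
  t * PV_t at t = 2.5000: 31.421904
  t * PV_t at t = 3.0000: 36.396027
  t * PV_t at t = 3.5000: 40.986517
  t * PV_t at t = 4.0000: 45.214029
  t * PV_t at t = 4.5000: 49.098246
  t * PV_t at t = 5.0000: 52.657921
  t * PV_t at t = 5.5000: 55.910920
  t * PV_t at t = 6.0000: 58.874258
  t * PV_t at t = 6.5000: 61.564137
  t * PV_t at t = 7.0000: 63.995984
  t * PV_t at t = 7.5000: 66.184485
  t * PV_t at t = 8.0000: 68.143614
  t * PV_t at t = 8.5000: 69.886669
  t * PV_t at t = 9.0000: 71.426303
  t * PV_t at t = 9.5000: 72.774547
  t * PV_t at t = 10.0000: 5003.465782
Macaulay duration D = (sum_t t * PV_t) / P = 5915.493841 / 704.222171 = 8.400039


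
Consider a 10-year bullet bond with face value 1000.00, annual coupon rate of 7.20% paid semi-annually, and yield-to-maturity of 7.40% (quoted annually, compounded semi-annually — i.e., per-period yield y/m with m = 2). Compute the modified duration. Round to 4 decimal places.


Coupon per period c = face * coupon_rate / m = 36.000000
Periods per year m = 2; per-period yield y/m = 0.037000
Number of cashflows N = 20
Cashflows (t years, CF_t, discount factor 1/(1+y/m)^(m*t), PV):
  t = 0.5000: CF_t = 36.000000, DF = 0.964320, PV = 34.715526
  t = 1.0000: CF_t = 36.000000, DF = 0.929913, PV = 33.476881
  t = 1.5000: CF_t = 36.000000, DF = 0.896734, PV = 32.282431
  t = 2.0000: CF_t = 36.000000, DF = 0.864739, PV = 31.130599
  t = 2.5000: CF_t = 36.000000, DF = 0.833885, PV = 30.019864
  t = 3.0000: CF_t = 36.000000, DF = 0.804132, PV = 28.948760
  t = 3.5000: CF_t = 36.000000, DF = 0.775441, PV = 27.915872
  t = 4.0000: CF_t = 36.000000, DF = 0.747773, PV = 26.919838
  t = 4.5000: CF_t = 36.000000, DF = 0.721093, PV = 25.959343
  t = 5.0000: CF_t = 36.000000, DF = 0.695364, PV = 25.033117
  t = 5.5000: CF_t = 36.000000, DF = 0.670554, PV = 24.139940
  t = 6.0000: CF_t = 36.000000, DF = 0.646629, PV = 23.278630
  t = 6.5000: CF_t = 36.000000, DF = 0.623557, PV = 22.448052
  t = 7.0000: CF_t = 36.000000, DF = 0.601309, PV = 21.647109
  t = 7.5000: CF_t = 36.000000, DF = 0.579854, PV = 20.874744
  t = 8.0000: CF_t = 36.000000, DF = 0.559165, PV = 20.129936
  t = 8.5000: CF_t = 36.000000, DF = 0.539214, PV = 19.411703
  t = 9.0000: CF_t = 36.000000, DF = 0.519975, PV = 18.719097
  t = 9.5000: CF_t = 36.000000, DF = 0.501422, PV = 18.051202
  t = 10.0000: CF_t = 1036.000000, DF = 0.483532, PV = 500.938750
Price P = sum_t PV_t = 986.041395
First compute Macaulay numerator sum_t t * PV_t:
  t * PV_t at t = 0.5000: 17.357763
  t * PV_t at t = 1.0000: 33.476881
  t * PV_t at t = 1.5000: 48.423647
  t * PV_t at t = 2.0000: 62.261198
  t * PV_t at t = 2.5000: 75.049660
  t * PV_t at t = 3.0000: 86.846279
  t * PV_t at t = 3.5000: 97.705554
  t * PV_t at t = 4.0000: 107.679354
  t * PV_t at t = 4.5000: 116.817043
  t * PV_t at t = 5.0000: 125.165587
  t * PV_t at t = 5.5000: 132.769668
  t * PV_t at t = 6.0000: 139.671782
  t * PV_t at t = 6.5000: 145.912341
  t * PV_t at t = 7.0000: 151.529766
  t * PV_t at t = 7.5000: 156.560579
  t * PV_t at t = 8.0000: 161.039490
  t * PV_t at t = 8.5000: 164.999477
  t * PV_t at t = 9.0000: 168.471870
  t * PV_t at t = 9.5000: 171.486420
  t * PV_t at t = 10.0000: 5009.387499
Macaulay duration D = 7172.611855 / 986.041395 = 7.274149
Modified duration = D / (1 + y/m) = 7.274149 / (1 + 0.037000) = 7.014608

Answer: Modified duration = 7.0146


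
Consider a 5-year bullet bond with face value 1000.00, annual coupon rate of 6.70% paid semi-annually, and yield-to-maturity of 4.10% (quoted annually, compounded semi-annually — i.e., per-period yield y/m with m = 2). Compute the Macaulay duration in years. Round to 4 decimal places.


Answer: Macaulay duration = 4.3727 years

Derivation:
Coupon per period c = face * coupon_rate / m = 33.500000
Periods per year m = 2; per-period yield y/m = 0.020500
Number of cashflows N = 10
Cashflows (t years, CF_t, discount factor 1/(1+y/m)^(m*t), PV):
  t = 0.5000: CF_t = 33.500000, DF = 0.979912, PV = 32.827046
  t = 1.0000: CF_t = 33.500000, DF = 0.960227, PV = 32.167610
  t = 1.5000: CF_t = 33.500000, DF = 0.940938, PV = 31.521420
  t = 2.0000: CF_t = 33.500000, DF = 0.922036, PV = 30.888212
  t = 2.5000: CF_t = 33.500000, DF = 0.903514, PV = 30.267724
  t = 3.0000: CF_t = 33.500000, DF = 0.885364, PV = 29.659700
  t = 3.5000: CF_t = 33.500000, DF = 0.867579, PV = 29.063890
  t = 4.0000: CF_t = 33.500000, DF = 0.850151, PV = 28.480049
  t = 4.5000: CF_t = 33.500000, DF = 0.833073, PV = 27.907936
  t = 5.0000: CF_t = 1033.500000, DF = 0.816338, PV = 843.685122
Price P = sum_t PV_t = 1116.468709
Macaulay numerator sum_t t * PV_t:
  t * PV_t at t = 0.5000: 16.413523
  t * PV_t at t = 1.0000: 32.167610
  t * PV_t at t = 1.5000: 47.282131
  t * PV_t at t = 2.0000: 61.776424
  t * PV_t at t = 2.5000: 75.669309
  t * PV_t at t = 3.0000: 88.979100
  t * PV_t at t = 3.5000: 101.723616
  t * PV_t at t = 4.0000: 113.920197
  t * PV_t at t = 4.5000: 125.585714
  t * PV_t at t = 5.0000: 4218.425609
Macaulay duration D = (sum_t t * PV_t) / P = 4881.943231 / 1116.468709 = 4.372665


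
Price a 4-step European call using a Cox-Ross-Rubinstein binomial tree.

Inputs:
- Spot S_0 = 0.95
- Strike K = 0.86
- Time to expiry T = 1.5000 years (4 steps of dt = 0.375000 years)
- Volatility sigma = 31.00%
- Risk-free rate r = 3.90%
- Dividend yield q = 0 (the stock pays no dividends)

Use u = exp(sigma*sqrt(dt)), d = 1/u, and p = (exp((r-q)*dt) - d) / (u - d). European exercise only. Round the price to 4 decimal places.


Answer: Price = V(0,0) = 0.2164

Derivation:
dt = T/N = 0.375000
u = exp(sigma*sqrt(dt)) = 1.209051; d = 1/u = 0.827095
p = (exp((r-q)*dt) - d) / (u - d) = 0.491254
Discount per step: exp(-r*dt) = 0.985481
Stock lattice S(k, i) with i counting down-moves:
  k=0: S(0,0) = 0.9500
  k=1: S(1,0) = 1.1486; S(1,1) = 0.7857
  k=2: S(2,0) = 1.3887; S(2,1) = 0.9500; S(2,2) = 0.6499
  k=3: S(3,0) = 1.6790; S(3,1) = 1.1486; S(3,2) = 0.7857; S(3,3) = 0.5375
  k=4: S(4,0) = 2.0300; S(4,1) = 1.3887; S(4,2) = 0.9500; S(4,3) = 0.6499; S(4,4) = 0.4446
Terminal payoffs V(N, i) = max(S_T - K, 0):
  V(4,0) = 1.170026; V(4,1) = 0.528713; V(4,2) = 0.090000; V(4,3) = 0.000000; V(4,4) = 0.000000
Backward induction: V(k, i) = exp(-r*dt) * [p * V(k+1, i) + (1-p) * V(k+1, i+1)].
  V(3,0) = exp(-r*dt) * [p*1.170026 + (1-p)*0.528713] = 0.831511
  V(3,1) = exp(-r*dt) * [p*0.528713 + (1-p)*0.090000] = 0.301084
  V(3,2) = exp(-r*dt) * [p*0.090000 + (1-p)*0.000000] = 0.043571
  V(3,3) = exp(-r*dt) * [p*0.000000 + (1-p)*0.000000] = 0.000000
  V(2,0) = exp(-r*dt) * [p*0.831511 + (1-p)*0.301084] = 0.553504
  V(2,1) = exp(-r*dt) * [p*0.301084 + (1-p)*0.043571] = 0.167606
  V(2,2) = exp(-r*dt) * [p*0.043571 + (1-p)*0.000000] = 0.021094
  V(1,0) = exp(-r*dt) * [p*0.553504 + (1-p)*0.167606] = 0.351994
  V(1,1) = exp(-r*dt) * [p*0.167606 + (1-p)*0.021094] = 0.091717
  V(0,0) = exp(-r*dt) * [p*0.351994 + (1-p)*0.091717] = 0.216392


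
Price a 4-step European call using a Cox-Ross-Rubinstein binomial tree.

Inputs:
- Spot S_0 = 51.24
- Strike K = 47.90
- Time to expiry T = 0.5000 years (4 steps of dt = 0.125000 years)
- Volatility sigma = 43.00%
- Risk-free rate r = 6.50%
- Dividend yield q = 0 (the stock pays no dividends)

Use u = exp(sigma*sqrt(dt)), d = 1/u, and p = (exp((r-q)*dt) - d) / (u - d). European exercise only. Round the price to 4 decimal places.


dt = T/N = 0.125000
u = exp(sigma*sqrt(dt)) = 1.164193; d = 1/u = 0.858964
p = (exp((r-q)*dt) - d) / (u - d) = 0.488794
Discount per step: exp(-r*dt) = 0.991908
Stock lattice S(k, i) with i counting down-moves:
  k=0: S(0,0) = 51.2400
  k=1: S(1,0) = 59.6532; S(1,1) = 44.0133
  k=2: S(2,0) = 69.4479; S(2,1) = 51.2400; S(2,2) = 37.8059
  k=3: S(3,0) = 80.8507; S(3,1) = 59.6532; S(3,2) = 44.0133; S(3,3) = 32.4739
  k=4: S(4,0) = 94.1258; S(4,1) = 69.4479; S(4,2) = 51.2400; S(4,3) = 37.8059; S(4,4) = 27.8939
Terminal payoffs V(N, i) = max(S_T - K, 0):
  V(4,0) = 46.225812; V(4,1) = 21.547870; V(4,2) = 3.340000; V(4,3) = 0.000000; V(4,4) = 0.000000
Backward induction: V(k, i) = exp(-r*dt) * [p * V(k+1, i) + (1-p) * V(k+1, i+1)].
  V(3,0) = exp(-r*dt) * [p*46.225812 + (1-p)*21.547870] = 33.338319
  V(3,1) = exp(-r*dt) * [p*21.547870 + (1-p)*3.340000] = 12.140849
  V(3,2) = exp(-r*dt) * [p*3.340000 + (1-p)*0.000000] = 1.619361
  V(3,3) = exp(-r*dt) * [p*0.000000 + (1-p)*0.000000] = 0.000000
  V(2,0) = exp(-r*dt) * [p*33.338319 + (1-p)*12.140849] = 22.319954
  V(2,1) = exp(-r*dt) * [p*12.140849 + (1-p)*1.619361] = 6.707479
  V(2,2) = exp(-r*dt) * [p*1.619361 + (1-p)*0.000000] = 0.785128
  V(1,0) = exp(-r*dt) * [p*22.319954 + (1-p)*6.707479] = 14.222731
  V(1,1) = exp(-r*dt) * [p*6.707479 + (1-p)*0.785128] = 3.650159
  V(0,0) = exp(-r*dt) * [p*14.222731 + (1-p)*3.650159] = 8.746612

Answer: Price = V(0,0) = 8.7466


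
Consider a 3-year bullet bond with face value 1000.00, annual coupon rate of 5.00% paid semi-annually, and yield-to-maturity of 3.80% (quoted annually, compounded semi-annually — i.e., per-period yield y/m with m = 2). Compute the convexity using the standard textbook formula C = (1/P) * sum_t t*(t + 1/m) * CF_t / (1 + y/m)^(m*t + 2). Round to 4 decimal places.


Coupon per period c = face * coupon_rate / m = 25.000000
Periods per year m = 2; per-period yield y/m = 0.019000
Number of cashflows N = 6
Cashflows (t years, CF_t, discount factor 1/(1+y/m)^(m*t), PV):
  t = 0.5000: CF_t = 25.000000, DF = 0.981354, PV = 24.533857
  t = 1.0000: CF_t = 25.000000, DF = 0.963056, PV = 24.076405
  t = 1.5000: CF_t = 25.000000, DF = 0.945099, PV = 23.627483
  t = 2.0000: CF_t = 25.000000, DF = 0.927477, PV = 23.186931
  t = 2.5000: CF_t = 25.000000, DF = 0.910184, PV = 22.754594
  t = 3.0000: CF_t = 1025.000000, DF = 0.893213, PV = 915.543031
Price P = sum_t PV_t = 1033.722301
Convexity numerator sum_t t*(t + 1/m) * CF_t / (1+y/m)^(m*t + 2):
  t = 0.5000: term = 11.813741
  t = 1.0000: term = 34.780397
  t = 1.5000: term = 68.263782
  t = 2.0000: term = 111.651589
  t = 2.5000: term = 164.354646
  t = 3.0000: term = 9258.053634
Convexity = (1/P) * sum = 9648.917788 / 1033.722301 = 9.334149

Answer: Convexity = 9.3341


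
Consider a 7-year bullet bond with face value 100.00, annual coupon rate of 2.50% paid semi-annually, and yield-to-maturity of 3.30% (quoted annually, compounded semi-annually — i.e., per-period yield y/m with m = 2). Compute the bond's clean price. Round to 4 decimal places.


Answer: Price = 95.0361

Derivation:
Coupon per period c = face * coupon_rate / m = 1.250000
Periods per year m = 2; per-period yield y/m = 0.016500
Number of cashflows N = 14
Cashflows (t years, CF_t, discount factor 1/(1+y/m)^(m*t), PV):
  t = 0.5000: CF_t = 1.250000, DF = 0.983768, PV = 1.229710
  t = 1.0000: CF_t = 1.250000, DF = 0.967799, PV = 1.209749
  t = 1.5000: CF_t = 1.250000, DF = 0.952090, PV = 1.190112
  t = 2.0000: CF_t = 1.250000, DF = 0.936635, PV = 1.170794
  t = 2.5000: CF_t = 1.250000, DF = 0.921432, PV = 1.151789
  t = 3.0000: CF_t = 1.250000, DF = 0.906475, PV = 1.133093
  t = 3.5000: CF_t = 1.250000, DF = 0.891761, PV = 1.114701
  t = 4.0000: CF_t = 1.250000, DF = 0.877285, PV = 1.096607
  t = 4.5000: CF_t = 1.250000, DF = 0.863045, PV = 1.078807
  t = 5.0000: CF_t = 1.250000, DF = 0.849036, PV = 1.061295
  t = 5.5000: CF_t = 1.250000, DF = 0.835254, PV = 1.044068
  t = 6.0000: CF_t = 1.250000, DF = 0.821696, PV = 1.027121
  t = 6.5000: CF_t = 1.250000, DF = 0.808359, PV = 1.010448
  t = 7.0000: CF_t = 101.250000, DF = 0.795237, PV = 80.517757
Price P = sum_t PV_t = 95.036051


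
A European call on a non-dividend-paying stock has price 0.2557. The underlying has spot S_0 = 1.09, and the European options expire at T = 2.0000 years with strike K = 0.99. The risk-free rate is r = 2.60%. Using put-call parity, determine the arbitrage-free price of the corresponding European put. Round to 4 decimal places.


Answer: Put price = 0.1055

Derivation:
Put-call parity: C - P = S_0 * exp(-qT) - K * exp(-rT).
S_0 * exp(-qT) = 1.0900 * 1.00000000 = 1.09000000
K * exp(-rT) = 0.9900 * 0.94932887 = 0.93983558
P = C - S*exp(-qT) + K*exp(-rT)
P = 0.2557 - 1.09000000 + 0.93983558 = 0.1055


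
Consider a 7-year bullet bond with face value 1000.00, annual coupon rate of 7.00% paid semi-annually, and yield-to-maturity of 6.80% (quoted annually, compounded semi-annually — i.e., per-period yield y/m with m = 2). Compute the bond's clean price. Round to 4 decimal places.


Answer: Price = 1010.9941

Derivation:
Coupon per period c = face * coupon_rate / m = 35.000000
Periods per year m = 2; per-period yield y/m = 0.034000
Number of cashflows N = 14
Cashflows (t years, CF_t, discount factor 1/(1+y/m)^(m*t), PV):
  t = 0.5000: CF_t = 35.000000, DF = 0.967118, PV = 33.849130
  t = 1.0000: CF_t = 35.000000, DF = 0.935317, PV = 32.736102
  t = 1.5000: CF_t = 35.000000, DF = 0.904562, PV = 31.659673
  t = 2.0000: CF_t = 35.000000, DF = 0.874818, PV = 30.618639
  t = 2.5000: CF_t = 35.000000, DF = 0.846052, PV = 29.611837
  t = 3.0000: CF_t = 35.000000, DF = 0.818233, PV = 28.638140
  t = 3.5000: CF_t = 35.000000, DF = 0.791327, PV = 27.696461
  t = 4.0000: CF_t = 35.000000, DF = 0.765307, PV = 26.785745
  t = 4.5000: CF_t = 35.000000, DF = 0.740142, PV = 25.904976
  t = 5.0000: CF_t = 35.000000, DF = 0.715805, PV = 25.053168
  t = 5.5000: CF_t = 35.000000, DF = 0.692268, PV = 24.229370
  t = 6.0000: CF_t = 35.000000, DF = 0.669505, PV = 23.432659
  t = 6.5000: CF_t = 35.000000, DF = 0.647490, PV = 22.662146
  t = 7.0000: CF_t = 1035.000000, DF = 0.626199, PV = 648.116096
Price P = sum_t PV_t = 1010.994143


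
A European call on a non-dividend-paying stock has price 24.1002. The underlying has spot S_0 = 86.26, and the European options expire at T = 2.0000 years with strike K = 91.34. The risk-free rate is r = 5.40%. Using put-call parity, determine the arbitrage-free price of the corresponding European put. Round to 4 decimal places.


Answer: Put price = 19.8295

Derivation:
Put-call parity: C - P = S_0 * exp(-qT) - K * exp(-rT).
S_0 * exp(-qT) = 86.2600 * 1.00000000 = 86.26000000
K * exp(-rT) = 91.3400 * 0.89762760 = 81.98930466
P = C - S*exp(-qT) + K*exp(-rT)
P = 24.1002 - 86.26000000 + 81.98930466 = 19.8295


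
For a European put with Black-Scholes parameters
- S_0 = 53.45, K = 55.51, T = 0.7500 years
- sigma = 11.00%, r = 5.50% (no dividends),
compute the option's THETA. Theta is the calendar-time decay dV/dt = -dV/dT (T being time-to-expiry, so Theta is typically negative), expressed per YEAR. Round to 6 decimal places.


d1 = 0.0836733041; d2 = -0.0115894903
phi(d1) = 0.3975481802; exp(-qT) = 1.0000000000; exp(-rT) = 0.9595892027
Theta = -S*exp(-qT)*phi(d1)*sigma/(2*sqrt(T)) + r*K*exp(-rT)*N(-d2) - q*S*exp(-qT)*N(-d1)
N(-d1) = 0.4666580915; N(-d2) = 0.5046234342; sqrt(T) = 0.8660254038
Term 1 = -53.4500 * 1.0000000000 * 0.3975481802 * 0.1100 / (2 * 0.8660254038) = -1.3494895850
Term 2 = 0.0550 * 55.5100 * 0.9595892027 * 0.5046234342 = 1.4783820618
Term 3 = 0 (no dividend yield, q = 0)
Theta = -1.3494895850 + (1.4783820618) + (0.0000000000) = 0.128892

Answer: Theta = 0.128892


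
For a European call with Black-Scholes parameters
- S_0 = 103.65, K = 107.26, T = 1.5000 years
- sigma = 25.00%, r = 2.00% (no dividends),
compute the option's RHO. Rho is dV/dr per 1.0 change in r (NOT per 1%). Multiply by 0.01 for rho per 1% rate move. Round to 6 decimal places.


d1 = 0.1392585389; d2 = -0.1669276790
phi(d1) = 0.3950926425; exp(-qT) = 1.0000000000; exp(-rT) = 0.9704455335
N(d2) = 0.4337134770
Rho = K*T*exp(-rT)*N(d2) = 107.2600 * 1.5000 * 0.9704455335 * 0.4337134770 = 67.717846

Answer: Rho = 67.717846


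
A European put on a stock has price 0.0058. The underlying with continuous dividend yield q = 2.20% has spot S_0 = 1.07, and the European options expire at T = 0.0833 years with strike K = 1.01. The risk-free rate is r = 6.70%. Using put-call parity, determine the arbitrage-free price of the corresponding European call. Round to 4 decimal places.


Put-call parity: C - P = S_0 * exp(-qT) - K * exp(-rT).
S_0 * exp(-qT) = 1.0700 * 0.99816908 = 1.06804091
K * exp(-rT) = 1.0100 * 0.99443445 = 1.00437879
C = P + S*exp(-qT) - K*exp(-rT)
C = 0.0058 + 1.06804091 - 1.00437879 = 0.0695

Answer: Call price = 0.0695


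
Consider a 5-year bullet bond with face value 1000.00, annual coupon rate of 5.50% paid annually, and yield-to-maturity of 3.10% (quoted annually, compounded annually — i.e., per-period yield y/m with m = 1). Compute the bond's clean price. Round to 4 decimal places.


Coupon per period c = face * coupon_rate / m = 55.000000
Periods per year m = 1; per-period yield y/m = 0.031000
Number of cashflows N = 5
Cashflows (t years, CF_t, discount factor 1/(1+y/m)^(m*t), PV):
  t = 1.0000: CF_t = 55.000000, DF = 0.969932, PV = 53.346266
  t = 2.0000: CF_t = 55.000000, DF = 0.940768, PV = 51.742256
  t = 3.0000: CF_t = 55.000000, DF = 0.912481, PV = 50.186475
  t = 4.0000: CF_t = 55.000000, DF = 0.885045, PV = 48.677473
  t = 5.0000: CF_t = 1055.000000, DF = 0.858434, PV = 905.647376
Price P = sum_t PV_t = 1109.599846

Answer: Price = 1109.5998


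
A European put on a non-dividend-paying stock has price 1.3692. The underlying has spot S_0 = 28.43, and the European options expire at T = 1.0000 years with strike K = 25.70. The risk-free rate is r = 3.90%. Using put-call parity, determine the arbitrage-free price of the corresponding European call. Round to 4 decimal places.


Put-call parity: C - P = S_0 * exp(-qT) - K * exp(-rT).
S_0 * exp(-qT) = 28.4300 * 1.00000000 = 28.43000000
K * exp(-rT) = 25.7000 * 0.96175071 = 24.71699323
C = P + S*exp(-qT) - K*exp(-rT)
C = 1.3692 + 28.43000000 - 24.71699323 = 5.0822

Answer: Call price = 5.0822


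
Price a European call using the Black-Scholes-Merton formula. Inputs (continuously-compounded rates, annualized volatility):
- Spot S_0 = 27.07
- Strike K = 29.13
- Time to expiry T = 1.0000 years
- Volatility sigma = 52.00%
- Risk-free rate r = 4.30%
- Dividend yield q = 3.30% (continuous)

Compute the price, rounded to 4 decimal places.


d1 = (ln(S/K) + (r - q + 0.5*sigma^2) * T) / (sigma * sqrt(T)) = 0.13818756
d2 = d1 - sigma * sqrt(T) = -0.38181244
exp(-rT) = 0.95791139; exp(-qT) = 0.96753856
C = S_0 * exp(-qT) * N(d1) - K * exp(-rT) * N(d2)
N(d1) = 0.55495391; N(d2) = 0.35130025
C = 27.0700 * 0.96753856 * 0.55495391 - 29.1300 * 0.95791139 * 0.35130025 = 4.7323

Answer: Price = 4.7323


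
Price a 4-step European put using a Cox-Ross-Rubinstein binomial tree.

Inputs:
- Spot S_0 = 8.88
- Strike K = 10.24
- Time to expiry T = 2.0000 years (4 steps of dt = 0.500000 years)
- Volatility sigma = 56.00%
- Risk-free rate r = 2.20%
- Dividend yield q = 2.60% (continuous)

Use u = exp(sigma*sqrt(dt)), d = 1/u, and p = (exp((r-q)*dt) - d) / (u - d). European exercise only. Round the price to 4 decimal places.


dt = T/N = 0.500000
u = exp(sigma*sqrt(dt)) = 1.485839; d = 1/u = 0.673020
p = (exp((r-q)*dt) - d) / (u - d) = 0.399821
Discount per step: exp(-r*dt) = 0.989060
Stock lattice S(k, i) with i counting down-moves:
  k=0: S(0,0) = 8.8800
  k=1: S(1,0) = 13.1943; S(1,1) = 5.9764
  k=2: S(2,0) = 19.6045; S(2,1) = 8.8800; S(2,2) = 4.0223
  k=3: S(3,0) = 29.1292; S(3,1) = 13.1943; S(3,2) = 5.9764; S(3,3) = 2.7071
  k=4: S(4,0) = 43.2813; S(4,1) = 19.6045; S(4,2) = 8.8800; S(4,3) = 4.0223; S(4,4) = 1.8219
Terminal payoffs V(N, i) = max(K - S_T, 0):
  V(4,0) = 0.000000; V(4,1) = 0.000000; V(4,2) = 1.360000; V(4,3) = 6.217748; V(4,4) = 8.418096
Backward induction: V(k, i) = exp(-r*dt) * [p * V(k+1, i) + (1-p) * V(k+1, i+1)].
  V(3,0) = exp(-r*dt) * [p*0.000000 + (1-p)*0.000000] = 0.000000
  V(3,1) = exp(-r*dt) * [p*0.000000 + (1-p)*1.360000] = 0.807315
  V(3,2) = exp(-r*dt) * [p*1.360000 + (1-p)*6.217748] = 4.228748
  V(3,3) = exp(-r*dt) * [p*6.217748 + (1-p)*8.418096] = 7.455884
  V(2,0) = exp(-r*dt) * [p*0.000000 + (1-p)*0.807315] = 0.479233
  V(2,1) = exp(-r*dt) * [p*0.807315 + (1-p)*4.228748] = 2.829492
  V(2,2) = exp(-r*dt) * [p*4.228748 + (1-p)*7.455884] = 6.098159
  V(1,0) = exp(-r*dt) * [p*0.479233 + (1-p)*2.829492] = 1.869136
  V(1,1) = exp(-r*dt) * [p*2.829492 + (1-p)*6.098159] = 4.738864
  V(0,0) = exp(-r*dt) * [p*1.869136 + (1-p)*4.738864] = 3.552198

Answer: Price = V(0,0) = 3.5522


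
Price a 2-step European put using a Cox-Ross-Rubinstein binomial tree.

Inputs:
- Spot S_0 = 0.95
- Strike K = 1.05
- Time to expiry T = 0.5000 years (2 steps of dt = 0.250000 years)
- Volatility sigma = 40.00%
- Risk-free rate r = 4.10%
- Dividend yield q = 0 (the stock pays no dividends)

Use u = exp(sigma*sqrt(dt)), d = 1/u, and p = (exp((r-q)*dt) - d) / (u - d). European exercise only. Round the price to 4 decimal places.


Answer: Price = V(0,0) = 0.1601

Derivation:
dt = T/N = 0.250000
u = exp(sigma*sqrt(dt)) = 1.221403; d = 1/u = 0.818731
p = (exp((r-q)*dt) - d) / (u - d) = 0.475752
Discount per step: exp(-r*dt) = 0.989802
Stock lattice S(k, i) with i counting down-moves:
  k=0: S(0,0) = 0.9500
  k=1: S(1,0) = 1.1603; S(1,1) = 0.7778
  k=2: S(2,0) = 1.4172; S(2,1) = 0.9500; S(2,2) = 0.6368
Terminal payoffs V(N, i) = max(K - S_T, 0):
  V(2,0) = 0.000000; V(2,1) = 0.100000; V(2,2) = 0.413196
Backward induction: V(k, i) = exp(-r*dt) * [p * V(k+1, i) + (1-p) * V(k+1, i+1)].
  V(1,0) = exp(-r*dt) * [p*0.000000 + (1-p)*0.100000] = 0.051890
  V(1,1) = exp(-r*dt) * [p*0.100000 + (1-p)*0.413196] = 0.261498
  V(0,0) = exp(-r*dt) * [p*0.051890 + (1-p)*0.261498] = 0.160127


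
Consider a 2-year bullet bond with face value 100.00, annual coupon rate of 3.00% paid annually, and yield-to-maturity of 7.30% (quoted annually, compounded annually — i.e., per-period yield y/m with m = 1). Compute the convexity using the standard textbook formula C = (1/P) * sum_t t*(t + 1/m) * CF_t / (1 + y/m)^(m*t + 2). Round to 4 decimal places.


Answer: Convexity = 5.1061

Derivation:
Coupon per period c = face * coupon_rate / m = 3.000000
Periods per year m = 1; per-period yield y/m = 0.073000
Number of cashflows N = 2
Cashflows (t years, CF_t, discount factor 1/(1+y/m)^(m*t), PV):
  t = 1.0000: CF_t = 3.000000, DF = 0.931966, PV = 2.795899
  t = 2.0000: CF_t = 103.000000, DF = 0.868561, PV = 89.461831
Price P = sum_t PV_t = 92.257730
Convexity numerator sum_t t*(t + 1/m) * CF_t / (1+y/m)^(m*t + 2):
  t = 1.0000: term = 4.856821
  t = 2.0000: term = 466.218591
Convexity = (1/P) * sum = 471.075412 / 92.257730 = 5.106081
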